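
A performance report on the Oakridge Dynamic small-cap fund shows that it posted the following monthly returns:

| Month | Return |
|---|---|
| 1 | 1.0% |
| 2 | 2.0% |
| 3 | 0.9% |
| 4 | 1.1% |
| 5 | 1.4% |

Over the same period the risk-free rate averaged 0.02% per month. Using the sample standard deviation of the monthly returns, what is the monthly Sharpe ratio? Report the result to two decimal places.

2.84

μ = (1 + 2 + 0.9 + 1.1 + 1.4) / 5 = 1.2800%
Sample σ = √[Σ(r − μ)² / 4] = √[0.7880 / 4] = √0.1970 = 0.4438%
Sharpe = (μ − rf) / σ = (1.2800 − 0.02) / 0.4438 = 1.2600 / 0.4438 = 2.8391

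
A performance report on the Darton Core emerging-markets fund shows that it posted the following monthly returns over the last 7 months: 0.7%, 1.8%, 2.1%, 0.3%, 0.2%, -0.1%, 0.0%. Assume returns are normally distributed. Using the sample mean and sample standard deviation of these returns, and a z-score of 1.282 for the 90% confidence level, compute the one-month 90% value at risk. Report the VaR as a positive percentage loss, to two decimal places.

0.42

r̄ = (0.7 + 1.8 + 2.1 + 0.3 + 0.2 − 0.1 + 0) / 7 = 0.7143%
Sample std dev = √[4.7086 / 6] = 0.8859%
VaR = −(r̄ − z·σ) = −(0.7143 − 1.282 × 0.8859) = −(-0.4214) = 0.4214%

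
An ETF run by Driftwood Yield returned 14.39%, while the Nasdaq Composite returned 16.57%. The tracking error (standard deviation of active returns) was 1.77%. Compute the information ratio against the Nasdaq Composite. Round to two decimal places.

IR = (Rp − Rb) / TE = (14.39% − 16.57%) / 1.77% = -2.18% / 1.77% = -1.2316

-1.23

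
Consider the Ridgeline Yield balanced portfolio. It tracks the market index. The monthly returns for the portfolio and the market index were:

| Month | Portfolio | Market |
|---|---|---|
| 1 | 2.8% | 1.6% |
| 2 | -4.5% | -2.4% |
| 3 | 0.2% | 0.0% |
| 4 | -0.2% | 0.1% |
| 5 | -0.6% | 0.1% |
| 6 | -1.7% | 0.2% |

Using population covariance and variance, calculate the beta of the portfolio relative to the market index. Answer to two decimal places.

r̄p = -0.6667%,  r̄m = -0.0667%
Cov = Σ(rp − r̄p)(rm − r̄m) / 6 = 2.4322
Var(rm) = Σ(rm − r̄m)² / 6 = 1.3922
β = Cov / Var = 2.4322 / 1.3922 = 1.7470

1.75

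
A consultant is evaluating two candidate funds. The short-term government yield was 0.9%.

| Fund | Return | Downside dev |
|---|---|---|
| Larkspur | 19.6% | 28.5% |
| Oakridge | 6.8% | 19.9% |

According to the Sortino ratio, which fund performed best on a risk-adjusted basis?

Larkspur: Sortino ratio = (19.6% − 0.9%) / 28.5% = 0.656
Oakridge: Sortino ratio = (6.8% − 0.9%) / 19.9% = 0.296
Highest: Larkspur (0.656).

Larkspur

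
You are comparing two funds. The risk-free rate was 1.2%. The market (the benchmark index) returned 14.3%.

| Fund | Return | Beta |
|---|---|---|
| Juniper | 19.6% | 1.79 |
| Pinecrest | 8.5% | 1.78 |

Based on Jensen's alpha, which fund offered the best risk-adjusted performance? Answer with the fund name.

Juniper: α = 19.6% − [1.2% + 1.79 × (14.3% − 1.2%)] = -5.049
Pinecrest: α = 8.5% − [1.2% + 1.78 × (14.3% − 1.2%)] = -16.018
Highest: Juniper (-5.049).

Juniper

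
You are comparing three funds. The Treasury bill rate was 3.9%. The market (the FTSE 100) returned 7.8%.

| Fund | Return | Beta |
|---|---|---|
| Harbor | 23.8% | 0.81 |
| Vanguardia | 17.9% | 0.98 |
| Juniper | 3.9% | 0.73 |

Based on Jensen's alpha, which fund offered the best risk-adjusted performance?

Harbor: α = 23.8% − [3.9% + 0.81 × (7.8% − 3.9%)] = 16.741
Vanguardia: α = 17.9% − [3.9% + 0.98 × (7.8% − 3.9%)] = 10.178
Juniper: α = 3.9% − [3.9% + 0.73 × (7.8% − 3.9%)] = -2.847
Highest: Harbor (16.741).

Harbor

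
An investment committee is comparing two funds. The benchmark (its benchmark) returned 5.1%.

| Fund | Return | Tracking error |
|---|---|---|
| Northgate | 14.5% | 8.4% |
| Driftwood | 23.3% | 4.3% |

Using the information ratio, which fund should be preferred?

Northgate: IR = (14.5% − 5.1%) / 8.4% = 1.119
Driftwood: IR = (23.3% − 5.1%) / 4.3% = 4.233
Highest: Driftwood (4.233).

Driftwood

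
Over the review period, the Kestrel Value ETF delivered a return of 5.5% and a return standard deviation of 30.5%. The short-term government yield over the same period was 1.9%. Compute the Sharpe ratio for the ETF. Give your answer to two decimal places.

Sharpe = (Rp − Rf) / σp = (5.5% − 1.9%) / 30.5% = 3.60% / 30.5% = 0.1180

0.12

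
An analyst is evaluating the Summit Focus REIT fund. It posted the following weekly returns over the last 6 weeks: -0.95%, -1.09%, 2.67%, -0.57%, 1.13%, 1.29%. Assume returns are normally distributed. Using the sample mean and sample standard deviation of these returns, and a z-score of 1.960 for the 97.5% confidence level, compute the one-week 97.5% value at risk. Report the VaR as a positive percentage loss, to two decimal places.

Mean return r̄ = 2.480 / 6 = 0.4133%
Σ(r − r̄)² = 11.4603; sample σ = √(11.4603/5) = 1.5140%
VaR = −(r̄ − z·σ) = −(0.4133 − 1.960 × 1.5140) = −(-2.5541) = 2.5541%

2.55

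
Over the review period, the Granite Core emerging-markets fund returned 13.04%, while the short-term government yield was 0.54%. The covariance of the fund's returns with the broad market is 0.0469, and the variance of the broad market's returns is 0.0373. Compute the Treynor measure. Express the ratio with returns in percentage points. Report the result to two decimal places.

β = Cov / Var = 0.0469 / 0.0373 = 1.2574
Treynor = (Rp − Rf) / β = (13.04% − 0.54%) / 1.2574 = 12.50 / 1.2574 = 9.9411

9.94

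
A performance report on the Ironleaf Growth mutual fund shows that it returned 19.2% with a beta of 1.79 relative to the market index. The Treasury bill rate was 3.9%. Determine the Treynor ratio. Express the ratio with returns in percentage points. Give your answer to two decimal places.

Treynor = (Rp − Rf) / β = (19.2% − 3.9%) / 1.79 = 15.30 / 1.79 = 8.5475

8.55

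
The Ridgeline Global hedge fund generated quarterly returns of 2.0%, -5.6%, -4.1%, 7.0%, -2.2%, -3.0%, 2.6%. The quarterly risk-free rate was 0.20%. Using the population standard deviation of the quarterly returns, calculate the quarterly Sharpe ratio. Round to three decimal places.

-0.162

μ = (2 − 5.6 − 4.1 + 7 − 2.2 − 3 + 2.6) / 7 = -0.4714%
Population std dev = √[120.2143 / 7] = 4.1441%
Sharpe = (μ − rf) / σ = (-0.4714 − 0.2) / 4.1441 = -0.6714 / 4.1441 = -0.1620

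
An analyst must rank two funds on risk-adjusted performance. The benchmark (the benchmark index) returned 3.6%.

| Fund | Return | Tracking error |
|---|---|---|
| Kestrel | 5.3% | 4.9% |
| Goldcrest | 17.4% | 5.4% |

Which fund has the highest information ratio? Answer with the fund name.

Kestrel: IR = (5.3% − 3.6%) / 4.9% = 0.347
Goldcrest: IR = (17.4% − 3.6%) / 5.4% = 2.556
Highest: Goldcrest (2.556).

Goldcrest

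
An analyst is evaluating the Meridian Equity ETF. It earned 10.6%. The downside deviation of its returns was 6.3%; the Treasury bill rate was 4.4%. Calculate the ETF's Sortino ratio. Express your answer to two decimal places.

0.98

Sortino = (Rp − Rf) / σd = (10.6% − 4.4%) / 6.3% = 6.20% / 6.3% = 0.9841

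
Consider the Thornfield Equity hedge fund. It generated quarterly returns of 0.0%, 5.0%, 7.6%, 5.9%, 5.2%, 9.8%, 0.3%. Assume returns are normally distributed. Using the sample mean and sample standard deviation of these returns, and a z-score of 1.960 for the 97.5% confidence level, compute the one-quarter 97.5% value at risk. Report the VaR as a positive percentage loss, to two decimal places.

μ = (0 + 5 + 7.6 + 5.9 + 5.2 + 9.8 + 0.3) / 7 = 33.80 / 7 = 4.8286%
Σ(r − μ)² = (0 − 4.8286)² + (5 − 4.8286)² + … = 77.5343
sample σ = √(77.5343 / 6) = √12.9224 = 3.5948%
VaR = −(μ − z·σ) = −(4.8286 − 1.960 × 3.5948) = −(-2.2172) = 2.2172%

2.22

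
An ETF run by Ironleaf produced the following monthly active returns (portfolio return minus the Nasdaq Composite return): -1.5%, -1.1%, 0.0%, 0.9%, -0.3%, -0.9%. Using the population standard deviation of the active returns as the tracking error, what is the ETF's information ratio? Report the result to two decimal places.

-0.61

r̄ = (-1.5 − 1.1 + 0 + 0.9 − 0.3 − 0.9) / 6 = -2.90 / 6 = -0.4833%
Population std dev = √[3.7683 / 6] = 0.7925%
IR = r̄ / tracking error = -0.4833 / 0.7925 = -0.6098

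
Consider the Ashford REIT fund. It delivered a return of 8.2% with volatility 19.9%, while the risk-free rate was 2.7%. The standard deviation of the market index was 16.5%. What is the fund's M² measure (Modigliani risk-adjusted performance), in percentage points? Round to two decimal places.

Sharpe = (Rp − Rf) / σp = (8.2% − 2.7%) / 19.9% = 0.2764
M² = Rf + Sharpe × σm = 2.7% + 0.2764 × 16.5% = 7.2606%

7.26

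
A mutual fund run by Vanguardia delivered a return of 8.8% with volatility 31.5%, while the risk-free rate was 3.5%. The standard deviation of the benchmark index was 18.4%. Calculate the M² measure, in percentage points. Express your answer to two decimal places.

Sharpe = (Rp − Rf) / σp = (8.8% − 3.5%) / 31.5% = 0.1683
M² = Rf + Sharpe × σm = 3.5% + 0.1683 × 18.4% = 6.5967%

6.60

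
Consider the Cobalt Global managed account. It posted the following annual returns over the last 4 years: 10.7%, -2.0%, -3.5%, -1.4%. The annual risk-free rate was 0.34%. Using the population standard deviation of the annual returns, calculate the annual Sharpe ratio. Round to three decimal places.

0.107

r̄ = (10.7 − 2 − 3.5 − 1.4) / 4 = 0.9500%
Σ(r − r̄)² = (10.7 − 0.9500)² + (-2 − 0.9500)² + (-3.5 − 0.9500)² + … = 129.0900
population σ = √(129.0900 / 4) = √32.2725 = 5.6809%
Sharpe = (r̄ − rf) / σ = (0.9500 − 0.34) / 5.6809 = 0.6100 / 5.6809 = 0.1074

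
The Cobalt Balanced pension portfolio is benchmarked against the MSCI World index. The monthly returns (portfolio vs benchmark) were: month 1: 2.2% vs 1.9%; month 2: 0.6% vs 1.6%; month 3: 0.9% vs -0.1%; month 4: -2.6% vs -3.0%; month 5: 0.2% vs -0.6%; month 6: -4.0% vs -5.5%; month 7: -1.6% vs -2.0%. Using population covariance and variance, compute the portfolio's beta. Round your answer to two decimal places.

0.80

r̄p = -0.6143%,  r̄m = -1.1000%
Cov = Σ(rp − r̄p)(rm − r̄m) / 7 = 4.7429
Var(rm) = Σ(rm − r̄m)² / 7 = 5.9029
β = Cov / Var = 4.7429 / 5.9029 = 0.8035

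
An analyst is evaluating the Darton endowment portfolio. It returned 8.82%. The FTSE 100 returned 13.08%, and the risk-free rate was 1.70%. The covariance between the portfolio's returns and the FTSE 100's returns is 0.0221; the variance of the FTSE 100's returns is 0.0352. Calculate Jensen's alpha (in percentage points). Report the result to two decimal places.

-0.02

β = Cov / Var = 0.0221 / 0.0352 = 0.6278
E[R] = Rf + β(Rm − Rf) = 1.70% + 0.6278 × (13.08% − 1.70%) = 8.8444%
α = Rp − E[R] = 8.82% − 8.8444% = -0.0244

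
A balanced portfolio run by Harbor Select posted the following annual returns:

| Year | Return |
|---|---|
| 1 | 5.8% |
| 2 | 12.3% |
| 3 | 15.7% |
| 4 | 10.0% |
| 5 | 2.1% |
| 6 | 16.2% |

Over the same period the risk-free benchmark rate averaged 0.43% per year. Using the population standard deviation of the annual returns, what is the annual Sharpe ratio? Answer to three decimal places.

μ = (5.8 + 12.3 + 15.7 + 10 + 2.1 + 16.2) / 6 = 62.10 / 6 = 10.3500%
Population σ = √[Σ(r − μ)² / 6] = √[155.5350 / 6] = √25.9225 = 5.0914%
Sharpe = (μ − rf) / σ = (10.3500 − 0.43) / 5.0914 = 9.9200 / 5.0914 = 1.9484

1.948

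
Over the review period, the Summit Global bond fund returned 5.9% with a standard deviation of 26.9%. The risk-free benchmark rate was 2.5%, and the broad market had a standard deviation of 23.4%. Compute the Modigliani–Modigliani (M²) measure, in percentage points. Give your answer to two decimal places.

Sharpe = (Rp − Rf) / σp = (5.9% − 2.5%) / 26.9% = 0.1264
M² = Rf + Sharpe × σm = 2.5% + 0.1264 × 23.4% = 5.4578%

5.46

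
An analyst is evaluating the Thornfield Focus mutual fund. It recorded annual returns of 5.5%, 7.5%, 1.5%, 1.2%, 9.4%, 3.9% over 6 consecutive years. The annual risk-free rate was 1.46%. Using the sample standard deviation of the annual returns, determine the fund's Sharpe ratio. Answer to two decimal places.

r̄ = (5.5 + 7.5 + 1.5 + 1.2 + 9.4 + 3.9) / 6 = 4.8333%
Σ(r − r̄)² = (5.5 − 4.8333)² + (7.5 − 4.8333)² + (1.5 − 4.8333)² + … = 53.5933
sample σ = √(53.5933 / 5) = √10.7187 = 3.2739%
Sharpe = (r̄ − rf) / σ = (4.8333 − 1.46) / 3.2739 = 3.3733 / 3.2739 = 1.0304

1.03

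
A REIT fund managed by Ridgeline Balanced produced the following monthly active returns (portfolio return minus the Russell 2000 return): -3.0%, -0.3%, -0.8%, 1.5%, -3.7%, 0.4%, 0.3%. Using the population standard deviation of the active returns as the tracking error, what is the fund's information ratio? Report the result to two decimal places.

r̄ = (-3 − 0.3 − 0.8 + 1.5 − 3.7 + 0.4 + 0.3) / 7 = -5.60 / 7 = -0.8000%
Population σ = √[Σ(r − r̄)² / 7] = √[21.4400 / 7] = √3.0629 = 1.7501%
IR = r̄ / tracking error = -0.8000 / 1.7501 = -0.4571

-0.46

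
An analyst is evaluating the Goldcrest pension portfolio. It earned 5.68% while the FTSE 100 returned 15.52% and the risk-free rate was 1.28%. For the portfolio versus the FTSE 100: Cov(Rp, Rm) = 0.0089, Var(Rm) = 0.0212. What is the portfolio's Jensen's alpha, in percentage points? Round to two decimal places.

-1.58

β = Cov / Var = 0.0089 / 0.0212 = 0.4198
E[R] = Rf + β(Rm − Rf) = 1.28% + 0.4198 × (15.52% − 1.28%) = 7.2580%
α = Rp − E[R] = 5.68% − 7.2580% = -1.5780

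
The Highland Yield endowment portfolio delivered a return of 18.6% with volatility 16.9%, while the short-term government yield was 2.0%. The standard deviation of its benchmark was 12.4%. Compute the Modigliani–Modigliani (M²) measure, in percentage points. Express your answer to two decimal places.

Sharpe = (Rp − Rf) / σp = (18.6% − 2.0%) / 16.9% = 0.9822
M² = Rf + Sharpe × σm = 2.0% + 0.9822 × 12.4% = 14.1793%

14.18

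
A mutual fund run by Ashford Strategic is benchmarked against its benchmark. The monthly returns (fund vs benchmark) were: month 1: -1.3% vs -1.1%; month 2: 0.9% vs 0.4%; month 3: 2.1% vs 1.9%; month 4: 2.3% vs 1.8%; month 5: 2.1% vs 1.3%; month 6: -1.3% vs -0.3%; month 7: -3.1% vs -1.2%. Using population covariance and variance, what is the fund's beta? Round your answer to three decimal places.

1.558

r̄p = 0.2429%,  r̄m = 0.4000%
Cov = Σ(rp − r̄p)(rm − r̄m) / 7 = 2.2971
Var(rm) = Σ(rm − r̄m)² / 7 = 1.4743
β = Cov / Var = 2.2971 / 1.4743 = 1.5581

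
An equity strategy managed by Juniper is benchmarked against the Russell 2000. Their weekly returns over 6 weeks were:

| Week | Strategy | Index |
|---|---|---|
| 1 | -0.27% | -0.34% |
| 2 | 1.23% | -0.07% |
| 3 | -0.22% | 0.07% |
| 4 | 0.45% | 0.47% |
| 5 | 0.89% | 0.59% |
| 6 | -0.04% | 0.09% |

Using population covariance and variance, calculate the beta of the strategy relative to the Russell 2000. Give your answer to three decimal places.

0.755

r̄p = 0.3400%,  r̄m = 0.1350%
Cov = Σ(rp − r̄p)(rm − r̄m) / 6 = 0.0747
Var(rm) = Σ(rm − r̄m)² / 6 = 0.0989
β = Cov / Var = 0.0747 / 0.0989 = 0.7553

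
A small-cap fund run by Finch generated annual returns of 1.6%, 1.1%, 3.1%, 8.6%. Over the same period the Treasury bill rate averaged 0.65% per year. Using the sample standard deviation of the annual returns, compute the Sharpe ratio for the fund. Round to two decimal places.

0.86

r̄ = (1.6 + 1.1 + 3.1 + 8.6) / 4 = 14.40 / 4 = 3.6000%
Sample std dev = √[35.5000 / 3] = 3.4400%
Sharpe = (r̄ − rf) / σ = (3.6000 − 0.65) / 3.4400 = 2.9500 / 3.4400 = 0.8576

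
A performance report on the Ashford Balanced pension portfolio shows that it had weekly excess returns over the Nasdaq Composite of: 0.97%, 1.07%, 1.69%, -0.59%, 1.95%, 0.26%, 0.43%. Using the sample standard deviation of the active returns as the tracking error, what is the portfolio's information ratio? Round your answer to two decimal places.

μ = (0.97 + 1.07 + 1.69 − 0.59 + 1.95 + 0.26 + 0.43) / 7 = 0.8257%
Sample std dev = √[4.5724 / 6] = 0.8730%
IR = μ / tracking error = 0.8257 / 0.8730 = 0.9458

0.95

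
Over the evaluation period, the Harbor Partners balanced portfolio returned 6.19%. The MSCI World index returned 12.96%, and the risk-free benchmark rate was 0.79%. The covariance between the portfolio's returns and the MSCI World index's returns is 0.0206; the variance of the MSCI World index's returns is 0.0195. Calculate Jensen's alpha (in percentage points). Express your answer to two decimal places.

-7.46

β = Cov / Var = 0.0206 / 0.0195 = 1.0564
E[R] = Rf + β(Rm − Rf) = 0.79% + 1.0564 × (12.96% − 0.79%) = 13.6464%
α = Rp − E[R] = 6.19% − 13.6464% = -7.4564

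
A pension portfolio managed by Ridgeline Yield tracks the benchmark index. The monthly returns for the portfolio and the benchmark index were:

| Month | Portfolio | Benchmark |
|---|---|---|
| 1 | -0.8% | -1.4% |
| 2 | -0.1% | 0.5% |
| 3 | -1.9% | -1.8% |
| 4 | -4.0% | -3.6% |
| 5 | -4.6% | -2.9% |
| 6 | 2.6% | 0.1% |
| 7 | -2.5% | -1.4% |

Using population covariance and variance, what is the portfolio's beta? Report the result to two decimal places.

r̄p = -1.6143%,  r̄m = -1.5000%
Cov = Σ(rp − r̄p)(rm − r̄m) / 7 = 2.7200
Var(rm) = Σ(rm − r̄m)² / 7 = 1.8629
β = Cov / Var = 2.7200 / 1.8629 = 1.4601

1.46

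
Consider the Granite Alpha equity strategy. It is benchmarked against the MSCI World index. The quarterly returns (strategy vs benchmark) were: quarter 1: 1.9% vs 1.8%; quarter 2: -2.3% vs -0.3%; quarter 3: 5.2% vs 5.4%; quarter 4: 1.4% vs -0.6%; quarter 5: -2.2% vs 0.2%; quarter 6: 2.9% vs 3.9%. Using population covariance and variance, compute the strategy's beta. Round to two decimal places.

r̄p = 1.1500%,  r̄m = 1.7333%
Cov = Σ(rp − r̄p)(rm − r̄m) / 6 = 5.0433
Var(rm) = Σ(rm − r̄m)² / 6 = 5.0122
β = Cov / Var = 5.0433 / 5.0122 = 1.0062

1.01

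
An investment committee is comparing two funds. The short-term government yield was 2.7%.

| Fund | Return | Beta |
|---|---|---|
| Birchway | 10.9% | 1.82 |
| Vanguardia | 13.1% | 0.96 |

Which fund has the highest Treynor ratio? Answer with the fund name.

Vanguardia

Birchway: Treynor = (10.9% − 2.7%) / 1.82 = 4.505
Vanguardia: Treynor = (13.1% − 2.7%) / 0.96 = 10.833
Highest: Vanguardia (10.833).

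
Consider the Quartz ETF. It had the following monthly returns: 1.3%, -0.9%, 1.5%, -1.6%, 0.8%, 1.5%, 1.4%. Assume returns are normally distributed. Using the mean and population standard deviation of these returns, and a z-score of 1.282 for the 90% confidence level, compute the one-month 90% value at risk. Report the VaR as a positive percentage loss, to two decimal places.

r̄ = (1.3 − 0.9 + 1.5 − 1.6 + 0.8 + 1.5 + 1.4) / 7 = 0.5714%
Population σ = √[Σ(r − r̄)² / 7] = √[9.8743 / 7] = √1.4106 = 1.1877%
VaR = −(r̄ − z·σ) = −(0.5714 − 1.282 × 1.1877) = −(-0.9512) = 0.9512%

0.95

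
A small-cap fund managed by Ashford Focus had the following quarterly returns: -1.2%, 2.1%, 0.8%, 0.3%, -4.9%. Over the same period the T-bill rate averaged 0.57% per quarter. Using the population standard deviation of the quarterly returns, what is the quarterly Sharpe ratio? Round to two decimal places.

r̄ = (-1.2 + 2.1 + 0.8 + 0.3 − 4.9) / 5 = -0.5800%
Population σ = √[Σ(r − r̄)² / 5] = √[28.9080 / 5] = √5.7816 = 2.4045%
Sharpe = (r̄ − rf) / σ = (-0.5800 − 0.57) / 2.4045 = -1.1500 / 2.4045 = -0.4783

-0.48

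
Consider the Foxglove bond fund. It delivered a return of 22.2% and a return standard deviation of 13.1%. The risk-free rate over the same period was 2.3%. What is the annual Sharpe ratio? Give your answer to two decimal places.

Sharpe = (Rp − Rf) / σp = (22.2% − 2.3%) / 13.1% = 19.90% / 13.1% = 1.5191

1.52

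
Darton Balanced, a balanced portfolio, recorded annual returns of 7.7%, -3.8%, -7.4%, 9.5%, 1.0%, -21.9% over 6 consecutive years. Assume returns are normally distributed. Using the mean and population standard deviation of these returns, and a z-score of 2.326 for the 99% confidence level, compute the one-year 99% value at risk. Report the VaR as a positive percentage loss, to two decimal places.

26.92

r̄ = (7.7 − 3.8 − 7.4 + 9.5 + 1 − 21.9) / 6 = -2.4833%
Σ(r − r̄)² = 662.3483; population σ = √(662.3483/6) = 10.5067%
VaR = −(r̄ − z·σ) = −(-2.4833 − 2.326 × 10.5067) = −(-26.9219) = 26.9219%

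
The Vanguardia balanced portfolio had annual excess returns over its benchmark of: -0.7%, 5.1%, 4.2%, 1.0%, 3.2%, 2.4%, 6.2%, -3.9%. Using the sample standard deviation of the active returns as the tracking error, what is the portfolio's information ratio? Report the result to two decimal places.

0.66

r̄ = (-0.7 + 5.1 + 4.2 + 1 + 3.2 + 2.4 + 6.2 − 3.9) / 8 = 17.50 / 8 = 2.1875%
Sample σ = √[Σ(r − r̄)² / 7] = √[76.5088 / 7] = √10.9298 = 3.3060%
IR = r̄ / tracking error = 2.1875 / 3.3060 = 0.6617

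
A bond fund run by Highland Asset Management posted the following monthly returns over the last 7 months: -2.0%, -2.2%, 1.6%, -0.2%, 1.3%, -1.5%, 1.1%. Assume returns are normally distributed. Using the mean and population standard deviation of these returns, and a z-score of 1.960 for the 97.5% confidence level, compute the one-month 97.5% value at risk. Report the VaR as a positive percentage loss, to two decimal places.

3.24

μ = (-2 − 2.2 + 1.6 − 0.2 + 1.3 − 1.5 + 1.1) / 7 = -1.90 / 7 = -0.2714%
Population std dev = √[16.0743 / 7] = 1.5154%
VaR = −(μ − z·σ) = −(-0.2714 − 1.960 × 1.5154) = −(-3.2416) = 3.2416%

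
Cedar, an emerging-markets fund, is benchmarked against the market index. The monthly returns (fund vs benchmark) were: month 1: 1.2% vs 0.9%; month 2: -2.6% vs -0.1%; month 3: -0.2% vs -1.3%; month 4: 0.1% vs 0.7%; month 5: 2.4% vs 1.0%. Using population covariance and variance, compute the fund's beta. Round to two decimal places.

1.04

r̄p = 0.1800%,  r̄m = 0.2400%
Cov = Σ(rp − r̄p)(rm − r̄m) / 5 = 0.7708
Var(rm) = Σ(rm − r̄m)² / 5 = 0.7424
β = Cov / Var = 0.7708 / 0.7424 = 1.0383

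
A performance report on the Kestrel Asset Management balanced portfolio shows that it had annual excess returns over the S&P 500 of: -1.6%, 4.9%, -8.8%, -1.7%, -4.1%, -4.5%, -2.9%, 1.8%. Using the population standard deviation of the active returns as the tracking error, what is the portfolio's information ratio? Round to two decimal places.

-0.55

r̄ = (-1.6 + 4.9 − 8.8 − 1.7 − 4.1 − 4.5 − 2.9 + 1.8) / 8 = -16.90 / 8 = -2.1125%
Σ(r − r̄)² = (-1.6 − (-2.1125))² + (4.9 − (-2.1125))² + … = 119.9088
population σ = √(119.9088 / 8) = √14.9886 = 3.8715%
IR = r̄ / tracking error = -2.1125 / 3.8715 = -0.5457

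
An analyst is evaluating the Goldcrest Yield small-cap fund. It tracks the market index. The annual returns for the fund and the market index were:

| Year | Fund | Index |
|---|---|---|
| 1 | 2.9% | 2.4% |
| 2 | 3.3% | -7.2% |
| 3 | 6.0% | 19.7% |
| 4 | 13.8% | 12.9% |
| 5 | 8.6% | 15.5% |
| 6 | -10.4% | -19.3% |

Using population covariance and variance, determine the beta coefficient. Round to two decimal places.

0.46

r̄p = 4.0333%,  r̄m = 4.0000%
Cov = Σ(rp − r̄p)(rm − r̄m) / 6 = 86.1067
Var(rm) = Σ(rm − r̄m)² / 6 = 188.1400
β = Cov / Var = 86.1067 / 188.1400 = 0.4577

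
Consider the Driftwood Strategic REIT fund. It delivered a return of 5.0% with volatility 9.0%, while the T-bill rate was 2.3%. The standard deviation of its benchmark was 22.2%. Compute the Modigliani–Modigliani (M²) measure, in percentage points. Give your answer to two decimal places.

8.96

Sharpe = (Rp − Rf) / σp = (5.0% − 2.3%) / 9.0% = 0.3000
M² = Rf + Sharpe × σm = 2.3% + 0.3000 × 22.2% = 8.9600%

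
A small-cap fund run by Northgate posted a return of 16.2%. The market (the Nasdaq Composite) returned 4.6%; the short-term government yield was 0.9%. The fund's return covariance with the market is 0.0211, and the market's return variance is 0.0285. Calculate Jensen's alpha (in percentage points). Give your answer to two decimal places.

β = Cov / Var = 0.0211 / 0.0285 = 0.7404
E[R] = Rf + β(Rm − Rf) = 0.9% + 0.7404 × (4.6% − 0.9%) = 3.6395%
α = Rp − E[R] = 16.2% − 3.6395% = 12.5605

12.56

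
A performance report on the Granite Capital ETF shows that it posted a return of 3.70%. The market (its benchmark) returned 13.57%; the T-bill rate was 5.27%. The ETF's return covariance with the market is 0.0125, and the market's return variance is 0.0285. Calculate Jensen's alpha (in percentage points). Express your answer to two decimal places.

β = Cov / Var = 0.0125 / 0.0285 = 0.4386
E[R] = Rf + β(Rm − Rf) = 5.27% + 0.4386 × (13.57% − 5.27%) = 8.9104%
α = Rp − E[R] = 3.70% − 8.9104% = -5.2104

-5.21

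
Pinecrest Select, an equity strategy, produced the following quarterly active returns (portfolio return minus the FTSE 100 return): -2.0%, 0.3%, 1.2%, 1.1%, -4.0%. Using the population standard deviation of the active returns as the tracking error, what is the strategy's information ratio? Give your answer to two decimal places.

-0.34

Mean return μ = -3.40 / 5 = -0.6800%
Σ(r − μ)² = (-2 − (-0.6800))² + (0.3 − (-0.6800))² + … = 20.4280
σ = √[20.4280 / 5] = 2.0213%
IR = μ / tracking error = -0.6800 / 2.0213 = -0.3364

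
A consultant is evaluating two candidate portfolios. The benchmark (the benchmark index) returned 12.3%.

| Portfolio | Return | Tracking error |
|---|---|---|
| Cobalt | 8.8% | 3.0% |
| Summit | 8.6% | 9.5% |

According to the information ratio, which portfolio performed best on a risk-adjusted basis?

Summit

Cobalt: IR = (8.8% − 12.3%) / 3.0% = -1.167
Summit: IR = (8.6% − 12.3%) / 9.5% = -0.389
Highest: Summit (-0.389).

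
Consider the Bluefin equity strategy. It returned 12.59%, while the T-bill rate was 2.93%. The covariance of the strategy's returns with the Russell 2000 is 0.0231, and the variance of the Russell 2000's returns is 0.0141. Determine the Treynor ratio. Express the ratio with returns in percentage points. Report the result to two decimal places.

5.90

β = Cov / Var = 0.0231 / 0.0141 = 1.6383
Treynor = (Rp − Rf) / β = (12.59% − 2.93%) / 1.6383 = 9.66 / 1.6383 = 5.8964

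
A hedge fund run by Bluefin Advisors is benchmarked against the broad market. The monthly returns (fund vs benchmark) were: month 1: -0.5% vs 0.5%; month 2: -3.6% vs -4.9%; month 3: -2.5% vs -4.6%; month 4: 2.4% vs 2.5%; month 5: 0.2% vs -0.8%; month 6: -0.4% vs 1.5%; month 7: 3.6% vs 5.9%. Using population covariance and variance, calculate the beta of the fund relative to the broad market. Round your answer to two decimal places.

r̄p = -0.1143%,  r̄m = 0.0143%
Cov = Σ(rp − r̄p)(rm − r̄m) / 7 = 7.9116
Var(rm) = Σ(rm − r̄m)² / 7 = 12.7669
β = Cov / Var = 7.9116 / 12.7669 = 0.6197

0.62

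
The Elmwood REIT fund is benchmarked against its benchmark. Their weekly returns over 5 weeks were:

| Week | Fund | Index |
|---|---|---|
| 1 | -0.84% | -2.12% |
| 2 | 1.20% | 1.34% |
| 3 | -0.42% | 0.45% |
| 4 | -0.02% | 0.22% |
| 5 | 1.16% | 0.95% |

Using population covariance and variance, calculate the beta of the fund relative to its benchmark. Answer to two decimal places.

r̄p = 0.2160%,  r̄m = 0.1680%
Cov = Σ(rp − r̄p)(rm − r̄m) / 5 = 0.8232
Var(rm) = Σ(rm − r̄m)² / 5 = 1.4605
β = Cov / Var = 0.8232 / 1.4605 = 0.5636

0.56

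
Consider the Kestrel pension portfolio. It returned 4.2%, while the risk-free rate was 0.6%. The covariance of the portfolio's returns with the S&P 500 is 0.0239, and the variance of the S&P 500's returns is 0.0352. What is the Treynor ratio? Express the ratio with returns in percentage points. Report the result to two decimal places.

5.30

β = Cov / Var = 0.0239 / 0.0352 = 0.6790
Treynor = (Rp − Rf) / β = (4.2% − 0.6%) / 0.6790 = 3.60 / 0.6790 = 5.3019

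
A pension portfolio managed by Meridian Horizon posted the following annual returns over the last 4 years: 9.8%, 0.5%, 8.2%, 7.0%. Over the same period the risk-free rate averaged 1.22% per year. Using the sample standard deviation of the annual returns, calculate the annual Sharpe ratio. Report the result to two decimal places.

Mean return μ = 25.50 / 4 = 6.3750%
Σ(r − μ)² = 49.9675; sample σ = √(49.9675/3) = 4.0812%
Sharpe = (μ − rf) / σ = (6.3750 − 1.22) / 4.0812 = 5.1550 / 4.0812 = 1.2631

1.26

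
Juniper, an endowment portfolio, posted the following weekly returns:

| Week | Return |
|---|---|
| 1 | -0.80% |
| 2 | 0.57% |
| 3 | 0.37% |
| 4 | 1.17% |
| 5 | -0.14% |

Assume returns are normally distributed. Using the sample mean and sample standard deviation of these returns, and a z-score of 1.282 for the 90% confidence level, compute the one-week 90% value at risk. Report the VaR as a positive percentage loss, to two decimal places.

0.72

r̄ = (-0.8 + 0.57 + 0.37 + 1.17 − 0.14) / 5 = 0.2340%
Σ(r − r̄)² = (-0.8 − 0.2340)² + (0.57 − 0.2340)² + (0.37 − 0.2340)² + … = 2.2165
sample σ = √(2.2165 / 4) = √0.5541 = 0.7444%
VaR = −(r̄ − z·σ) = −(0.2340 − 1.282 × 0.7444) = −(-0.7203) = 0.7203%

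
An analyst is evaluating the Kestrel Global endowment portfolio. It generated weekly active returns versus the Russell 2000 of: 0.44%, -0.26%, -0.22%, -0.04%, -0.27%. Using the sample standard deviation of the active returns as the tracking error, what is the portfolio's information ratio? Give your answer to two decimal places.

Mean return μ = -0.350 / 5 = -0.0700%
Sample std dev = √[0.3596 / 4] = 0.2998%
IR = μ / tracking error = -0.0700 / 0.2998 = -0.2335

-0.23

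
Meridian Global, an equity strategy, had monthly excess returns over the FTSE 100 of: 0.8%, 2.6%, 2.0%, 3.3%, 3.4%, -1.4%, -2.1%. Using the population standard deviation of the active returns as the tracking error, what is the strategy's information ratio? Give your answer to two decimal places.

r̄ = (0.8 + 2.6 + 2 + 3.3 + 3.4 − 1.4 − 2.1) / 7 = 8.60 / 7 = 1.2286%
Σ(r − r̄)² = 29.6543; population σ = √(29.6543/7) = 2.0582%
IR = r̄ / tracking error = 1.2286 / 2.0582 = 0.5969

0.60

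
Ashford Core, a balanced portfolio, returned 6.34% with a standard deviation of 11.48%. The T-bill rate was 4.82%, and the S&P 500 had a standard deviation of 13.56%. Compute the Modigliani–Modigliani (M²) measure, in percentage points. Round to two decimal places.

6.62

Sharpe = (Rp − Rf) / σp = (6.34% − 4.82%) / 11.48% = 0.1324
M² = Rf + Sharpe × σm = 4.82% + 0.1324 × 13.56% = 6.6153%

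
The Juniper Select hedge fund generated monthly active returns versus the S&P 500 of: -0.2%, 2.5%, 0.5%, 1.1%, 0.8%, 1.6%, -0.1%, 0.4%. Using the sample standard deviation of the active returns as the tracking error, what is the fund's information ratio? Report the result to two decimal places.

0.92

r̄ = (-0.2 + 2.5 + 0.5 + 1.1 + 0.8 + 1.6 − 0.1 + 0.4) / 8 = 6.60 / 8 = 0.8250%
Sample std dev = √[5.6750 / 7] = 0.9004%
IR = r̄ / tracking error = 0.8250 / 0.9004 = 0.9163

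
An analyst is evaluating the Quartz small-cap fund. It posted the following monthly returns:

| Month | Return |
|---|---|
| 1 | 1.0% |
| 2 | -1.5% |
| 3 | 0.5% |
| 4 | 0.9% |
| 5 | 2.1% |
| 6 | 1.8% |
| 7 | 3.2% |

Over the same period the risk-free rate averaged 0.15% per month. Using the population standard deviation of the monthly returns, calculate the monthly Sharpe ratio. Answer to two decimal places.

Mean return r̄ = 8.00 / 7 = 1.1429%
Σ(r − r̄)² = 13.0571; population σ = √(13.0571/7) = 1.3658%
Sharpe = (r̄ − rf) / σ = (1.1429 − 0.15) / 1.3658 = 0.9929 / 1.3658 = 0.7270

0.73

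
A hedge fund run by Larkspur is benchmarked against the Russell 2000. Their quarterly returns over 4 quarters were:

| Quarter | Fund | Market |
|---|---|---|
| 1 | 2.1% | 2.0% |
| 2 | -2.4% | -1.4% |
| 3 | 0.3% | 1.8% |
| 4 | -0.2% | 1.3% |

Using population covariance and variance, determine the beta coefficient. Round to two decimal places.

r̄p = -0.0500%,  r̄m = 0.9250%
Cov = Σ(rp − r̄p)(rm − r̄m) / 4 = 2.0063
Var(rm) = Σ(rm − r̄m)² / 4 = 1.8669
β = Cov / Var = 2.0063 / 1.8669 = 1.0747

1.07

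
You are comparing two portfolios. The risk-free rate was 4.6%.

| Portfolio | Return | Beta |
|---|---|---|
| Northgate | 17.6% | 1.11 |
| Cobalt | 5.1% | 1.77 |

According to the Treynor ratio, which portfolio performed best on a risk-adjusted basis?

Northgate: Treynor = (17.6% − 4.6%) / 1.11 = 11.712
Cobalt: Treynor = (5.1% − 4.6%) / 1.77 = 0.282
Highest: Northgate (11.712).

Northgate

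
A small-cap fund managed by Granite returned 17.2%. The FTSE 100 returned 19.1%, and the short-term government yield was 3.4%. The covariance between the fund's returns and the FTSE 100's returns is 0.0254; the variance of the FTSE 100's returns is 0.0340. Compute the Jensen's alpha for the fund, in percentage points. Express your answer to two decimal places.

β = Cov / Var = 0.0254 / 0.0340 = 0.7471
E[R] = Rf + β(Rm − Rf) = 3.4% + 0.7471 × (19.1% − 3.4%) = 15.1295%
α = Rp − E[R] = 17.2% − 15.1295% = 2.0705

2.07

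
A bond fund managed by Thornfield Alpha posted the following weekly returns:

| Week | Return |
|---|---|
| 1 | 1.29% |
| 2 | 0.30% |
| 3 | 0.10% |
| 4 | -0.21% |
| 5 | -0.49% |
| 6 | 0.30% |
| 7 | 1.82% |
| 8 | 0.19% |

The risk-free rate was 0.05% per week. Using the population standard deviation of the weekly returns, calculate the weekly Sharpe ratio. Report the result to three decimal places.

r̄ = (1.29 + 0.3 + 0.1 − 0.21 − 0.49 + 0.3 + 1.82 + 0.19) / 8 = 0.4125%
Population std dev = √[4.1256 / 8] = 0.7181%
Sharpe = (r̄ − rf) / σ = (0.4125 − 0.05) / 0.7181 = 0.3625 / 0.7181 = 0.5048

0.505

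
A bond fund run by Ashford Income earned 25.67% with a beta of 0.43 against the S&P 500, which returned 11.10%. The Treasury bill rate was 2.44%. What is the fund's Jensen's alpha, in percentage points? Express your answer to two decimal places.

CAPM expected return = Rf + β(Rm − Rf) = 2.44% + 0.43 × (11.10% − 2.44%) = 2.44 + 0.43 × 8.66 = 6.1638%
Jensen's α = Rp − E[R] = 25.67% − 6.1638% = 19.5062

19.51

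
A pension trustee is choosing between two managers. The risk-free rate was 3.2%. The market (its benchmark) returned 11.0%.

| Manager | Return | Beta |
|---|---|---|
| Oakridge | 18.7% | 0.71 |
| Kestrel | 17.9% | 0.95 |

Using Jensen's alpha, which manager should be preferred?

Oakridge: α = 18.7% − [3.2% + 0.71 × (11.0% − 3.2%)] = 9.962
Kestrel: α = 17.9% − [3.2% + 0.95 × (11.0% − 3.2%)] = 7.290
Highest: Oakridge (9.962).

Oakridge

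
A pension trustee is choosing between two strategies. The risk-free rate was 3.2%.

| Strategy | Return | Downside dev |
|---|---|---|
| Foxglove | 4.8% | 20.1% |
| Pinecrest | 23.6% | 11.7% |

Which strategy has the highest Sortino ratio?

Foxglove: Sortino ratio = (4.8% − 3.2%) / 20.1% = 0.080
Pinecrest: Sortino ratio = (23.6% − 3.2%) / 11.7% = 1.744
Highest: Pinecrest (1.744).

Pinecrest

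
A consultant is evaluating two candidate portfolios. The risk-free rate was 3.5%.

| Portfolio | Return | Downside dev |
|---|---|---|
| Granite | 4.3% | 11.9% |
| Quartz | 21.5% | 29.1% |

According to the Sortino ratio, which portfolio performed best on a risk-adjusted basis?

Granite: Sortino ratio = (4.3% − 3.5%) / 11.9% = 0.067
Quartz: Sortino ratio = (21.5% − 3.5%) / 29.1% = 0.619
Highest: Quartz (0.619).

Quartz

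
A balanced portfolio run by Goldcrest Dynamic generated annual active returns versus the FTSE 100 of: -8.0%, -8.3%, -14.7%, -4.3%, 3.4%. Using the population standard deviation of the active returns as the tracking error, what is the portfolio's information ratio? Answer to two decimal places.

-1.08

r̄ = (-8 − 8.3 − 14.7 − 4.3 + 3.4) / 5 = -31.90 / 5 = -6.3800%
Population std dev = √[175.5080 / 5] = 5.9247%
IR = r̄ / tracking error = -6.3800 / 5.9247 = -1.0768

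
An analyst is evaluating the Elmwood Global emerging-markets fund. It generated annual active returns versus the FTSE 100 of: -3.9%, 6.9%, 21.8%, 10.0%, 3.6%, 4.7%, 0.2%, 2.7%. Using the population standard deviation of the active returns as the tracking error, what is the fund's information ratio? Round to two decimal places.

r̄ = (-3.9 + 6.9 + 21.8 + 10 + 3.6 + 4.7 + 0.2 + 2.7) / 8 = 46.00 / 8 = 5.7500%
Population σ = √[Σ(r − r̄)² / 8] = √[415.9400 / 8] = √51.9925 = 7.2106%
IR = r̄ / tracking error = 5.7500 / 7.2106 = 0.7974

0.80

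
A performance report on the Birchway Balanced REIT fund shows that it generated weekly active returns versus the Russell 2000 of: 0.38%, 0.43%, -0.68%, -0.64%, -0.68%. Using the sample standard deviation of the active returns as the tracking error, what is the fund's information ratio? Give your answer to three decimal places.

-0.405

Mean return r̄ = -1.190 / 5 = -0.2380%
Sample σ = √[Σ(r − r̄)² / 4] = √[1.3805 / 4] = √0.3451 = 0.5875%
IR = r̄ / tracking error = -0.2380 / 0.5875 = -0.4051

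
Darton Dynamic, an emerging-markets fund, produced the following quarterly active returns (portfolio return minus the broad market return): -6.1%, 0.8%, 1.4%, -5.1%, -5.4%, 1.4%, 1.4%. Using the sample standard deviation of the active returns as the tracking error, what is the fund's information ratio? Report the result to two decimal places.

-0.45

μ = (-6.1 + 0.8 + 1.4 − 5.1 − 5.4 + 1.4 + 1.4) / 7 = -11.60 / 7 = -1.6571%
Sample σ = √[Σ(r − μ)² / 6] = √[79.6771 / 6] = √13.2795 = 3.6441%
IR = μ / tracking error = -1.6571 / 3.6441 = -0.4547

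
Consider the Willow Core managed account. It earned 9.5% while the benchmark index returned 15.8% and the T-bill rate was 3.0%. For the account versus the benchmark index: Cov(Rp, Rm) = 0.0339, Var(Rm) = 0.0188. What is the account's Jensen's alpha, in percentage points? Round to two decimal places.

-16.58

β = Cov / Var = 0.0339 / 0.0188 = 1.8032
E[R] = Rf + β(Rm − Rf) = 3.0% + 1.8032 × (15.8% − 3.0%) = 26.0810%
α = Rp − E[R] = 9.5% − 26.0810% = -16.5810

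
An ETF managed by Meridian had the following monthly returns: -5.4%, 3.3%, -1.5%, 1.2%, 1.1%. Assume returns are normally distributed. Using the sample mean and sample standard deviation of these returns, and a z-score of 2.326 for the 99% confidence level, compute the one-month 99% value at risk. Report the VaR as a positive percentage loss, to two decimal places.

8.03

r̄ = (-5.4 + 3.3 − 1.5 + 1.2 + 1.1) / 5 = -1.30 / 5 = -0.2600%
Σ(r − r̄)² = (-5.4 − (-0.2600))² + (3.3 − (-0.2600))² + (-1.5 − (-0.2600))² + … = 44.6120
sample σ = √(44.6120 / 4) = √11.1530 = 3.3396%
VaR = −(r̄ − z·σ) = −(-0.2600 − 2.326 × 3.3396) = −(-8.0279) = 8.0279%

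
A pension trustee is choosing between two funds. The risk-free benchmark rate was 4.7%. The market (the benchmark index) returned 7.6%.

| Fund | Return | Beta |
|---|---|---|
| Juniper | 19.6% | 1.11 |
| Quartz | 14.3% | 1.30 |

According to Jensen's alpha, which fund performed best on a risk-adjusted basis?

Juniper

Juniper: α = 19.6% − [4.7% + 1.11 × (7.6% − 4.7%)] = 11.681
Quartz: α = 14.3% − [4.7% + 1.30 × (7.6% − 4.7%)] = 5.830
Highest: Juniper (11.681).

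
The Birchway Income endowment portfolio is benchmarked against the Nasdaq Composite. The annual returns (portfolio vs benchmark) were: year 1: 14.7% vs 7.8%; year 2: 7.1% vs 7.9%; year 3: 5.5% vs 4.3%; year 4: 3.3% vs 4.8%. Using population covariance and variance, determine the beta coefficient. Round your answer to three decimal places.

r̄p = 7.6500%,  r̄m = 6.2000%
Cov = Σ(rp − r̄p)(rm − r̄m) / 4 = 5.1300
Var(rm) = Σ(rm − r̄m)² / 4 = 2.7550
β = Cov / Var = 5.1300 / 2.7550 = 1.8621

1.862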